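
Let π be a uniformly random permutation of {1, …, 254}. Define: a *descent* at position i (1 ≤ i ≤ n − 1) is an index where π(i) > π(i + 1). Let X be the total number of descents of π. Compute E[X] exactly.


Write X = Σ X_I over i = 1, …, 253, with X_I the indicator of one descent.
There are 253 indicators.
For each fixed i, the pair (π(i), π(i+1)) is a uniformly random ordered pair of distinct values from {1, …, 254}; by symmetry P[π(i) > π(i+1)] = 1/2.
By linearity: E[X] = 253 · (1/2) = (254 − 1) · (1/2) = 253/2 ≈ 126.5000.

E[X] = 253/2 = 126.5000.


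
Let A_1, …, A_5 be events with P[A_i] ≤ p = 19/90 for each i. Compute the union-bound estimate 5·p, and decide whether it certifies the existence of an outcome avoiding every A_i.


Union bound: P[∪_{i=1}^{5} A_i] ≤ Σ_i P[A_i] ≤ 5·p = 5·(19/90) = 19/18.
Numerically: 19/18 ≈ 1.0555556.
Is 19/18 < 1? NO.
Since the bound 19/18 is ≥ 1, the union bound is uninformative here; it does NOT by itself certify existence.

5·p = 19/18 ≈ 1.0555556; existence NOT certified by the union bound.


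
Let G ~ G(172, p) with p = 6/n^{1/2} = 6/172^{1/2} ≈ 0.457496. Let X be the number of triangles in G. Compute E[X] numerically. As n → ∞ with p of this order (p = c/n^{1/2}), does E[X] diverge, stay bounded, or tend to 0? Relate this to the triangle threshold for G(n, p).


Number of potential triangles: C(172, 3) = 833340.
Each occurs with probability p³ ≈ (0.457496)³ ≈ 9.57549163e-02.
By linearity: E[X] = C(172, 3)·p³ ≈ 833340 · 9.57549163e-02 ≈ 79796.401912.
Since α = 1/2 < 1, p = c/n^{1/2} ≫ 1/n is above the triangle threshold p ~ 1/n. Asymptotically E[X] ~ (c³/6)·n^{3(1−α)} = (6³/6)·n^{1.5} → ∞; triangles are abundant w.h.p.

E[X] ≈ 79796.401912; in regime p = Θ(1/n^{1/2}) E[X] diverges (above the triangle threshold p ~ 1/n).


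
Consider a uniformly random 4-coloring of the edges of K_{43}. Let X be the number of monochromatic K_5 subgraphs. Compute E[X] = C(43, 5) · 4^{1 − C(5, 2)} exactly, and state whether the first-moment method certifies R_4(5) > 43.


E[X] = C(43, 5) · 4^{1 − 10} = 962598 · 4^{−9} = 962598/262144.
As a reduced fraction: E[X] = 481299/131072 ≈ 3.6720.
Is E[X] < 1? NO.
Since E[X] ≥ 1, the first-moment bound is inconclusive at n = 43; it does NOT by itself certify R_4(5) > 43.

E[X] = 481299/131072 ≈ 3.6720; E[X] ≥ 1; first-moment method inconclusive here.


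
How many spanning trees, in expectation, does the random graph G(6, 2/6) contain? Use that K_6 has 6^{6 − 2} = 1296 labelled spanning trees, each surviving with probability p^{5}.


K_6 has 6^{6 − 2} = 1296 labelled spanning trees.
For each such spanning tree H, let X_H = 1 if all 5 edges of H are present in G. Then P[X_H = 1] = p^{5} = (1/3)^{5} = 1/243.
Summing the indicators: E[X] = Σ_H E[X_H] = 1296 · p^{5} = 1296 · 1/243 = 16/3.
Numerically: E[X] ≈ 5.33.

E[X] = 1296 · (1/3)^{5} = 16/3 ≈ 5.33.


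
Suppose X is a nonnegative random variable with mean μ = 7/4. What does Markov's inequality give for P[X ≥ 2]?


μ = E[X] = 7/4, a = 2.
Markov: P[X ≥ 2] ≤ μ/a = (7/4)/2 = 7/8.
Numerically: ≈ 0.87500.
(Since a = 2 > μ = 1.75000, the bound 7/8 is < 1 and informative.)

P[X ≥ 2] ≤ 7/8 ≈ 0.87500.


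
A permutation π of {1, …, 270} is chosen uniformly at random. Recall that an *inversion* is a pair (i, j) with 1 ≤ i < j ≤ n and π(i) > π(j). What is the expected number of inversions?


Write X = Σ X_I over the C(270, 2) = 36315 pairs i < j, with X_I the indicator of one inversion.
There are 36315 indicators.
For each fixed pair i < j, the values π(i) and π(j) are two distinct elements of {1, …, 270} in uniformly random order; by symmetry P[π(i) > π(j)] = 1/2.
By linearity: E[X] = 36315 · (1/2) = C(270, 2) · (1/2) = 36315/2 = 36315/2 ≈ 18157.500.

E[X] = 36315/2 = 18157.500.


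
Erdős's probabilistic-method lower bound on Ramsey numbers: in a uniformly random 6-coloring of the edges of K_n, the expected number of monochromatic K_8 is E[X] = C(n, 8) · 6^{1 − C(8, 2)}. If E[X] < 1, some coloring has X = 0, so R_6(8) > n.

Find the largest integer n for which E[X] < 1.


We need C(n, 8) · 6^{1 − 28} < 1, i.e. C(n, 8) < 6^{28 − 1} = 1023490369077469249536.
Check values of n near the boundary:
  n = 1590: C(1590, 8) = 995397314198933813310; 995397314198933813310 < 1023490369077469249536? YES
  n = 1591: C(1591, 8) = 1000427749141189953870; 1000427749141189953870 < 1023490369077469249536? YES
  n = 1592: C(1592, 8) = 1005480414540892933435; 1005480414540892933435 < 1023490369077469249536? YES
  n = 1593: C(1593, 8) = 1010555394551193970323; 1010555394551193970323 < 1023490369077469249536? YES
  n = 1594: C(1594, 8) = 1015652773590544255167; 1015652773590544255167 < 1023490369077469249536? YES
  n = 1595: C(1595, 8) = 1020772636343363633895; 1020772636343363633895 < 1023490369077469249536? YES
  n = 1596: C(1596, 8) = 1025915067760710553965; 1025915067760710553965 < 1023490369077469249536? NO
  n = 1597: C(1597, 8) = 1031080153060953275445; 1031080153060953275445 < 1023490369077469249536? NO
  n = 1598: C(1598, 8) = 1036267977730442348529; 1036267977730442348529 < 1023490369077469249536? NO
The largest n with C(n, 8) < 1023490369077469249536 is n = 1595 (where E[X] = 113419181815929292655/113721152119718805504 ≈ 0.9973446). Hence R_6(8) > 1595, i.e. R_6(8) ≥ 1596.

Largest n = 1595; hence R_6(8) > 1595.


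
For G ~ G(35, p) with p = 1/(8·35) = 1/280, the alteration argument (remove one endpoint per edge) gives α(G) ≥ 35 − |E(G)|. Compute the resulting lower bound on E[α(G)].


E[|E(G)|] = C(35, 2)·p = 595 · (1/280) = 17/8.
E[α(G)] ≥ n − E[|E(G)|] = 35 − 17/8 = 263/8.
Numerically: ≈ 32.87500.
(This is only a lower bound; the true E[α(G)] may be larger.)

E[α(G)] ≥ 263/8 ≈ 32.87500.


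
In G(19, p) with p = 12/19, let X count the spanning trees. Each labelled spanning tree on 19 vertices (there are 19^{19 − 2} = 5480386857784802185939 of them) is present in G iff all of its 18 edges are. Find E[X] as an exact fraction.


K_19 has 19^{19 − 2} = 5480386857784802185939 labelled spanning trees.
For each such spanning tree H, let X_H = 1 if all 18 edges of H are present in G. Then P[X_H = 1] = p^{18} = (12/19)^{18} = 26623333280885243904/104127350297911241532841.
By linearity: E[X] = Σ_H E[X_H] = 5480386857784802185939 · p^{18} = 5480386857784802185939 · 26623333280885243904/104127350297911241532841 = 26623333280885243904/19.
Numerically: E[X] ≈ 1.40123e+18.

E[X] = 5480386857784802185939 · (12/19)^{18} = 26623333280885243904/19 ≈ 1.40123e+18.


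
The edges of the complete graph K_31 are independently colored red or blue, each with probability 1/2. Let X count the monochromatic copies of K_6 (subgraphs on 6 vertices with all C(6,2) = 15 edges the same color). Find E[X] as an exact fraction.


Let X = Σ_S X_S over the C(31, 6) = 736281 subsets S of size 6, where X_S = 1 if the K_6 on S is monochromatic.
For a fixed S, the K_6 on S has C(6, 2) = 15 edges. P[all 15 edges red] = (1/2)^15, and likewise for blue, so P[monochromatic] = 2·(1/2)^15 = 2^{1 − 15} = 1/16384.
By linearity of expectation: E[X] = C(31, 6) · 2^{1 − 15} = 736281 · 1/16384 = 736281/16384.
Numerically: E[X] ≈ 44.939.

E[X] = C(31,6)·2^(1−C(6,2)) = 736281/16384 ≈ 44.939.


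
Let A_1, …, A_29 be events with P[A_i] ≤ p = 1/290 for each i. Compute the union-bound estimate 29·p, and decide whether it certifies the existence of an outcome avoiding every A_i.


Union bound: P[∪_{i=1}^{29} A_i] ≤ Σ_i P[A_i] ≤ 29·p = 29·(1/290) = 1/10.
Numerically: 1/10 ≈ 0.1000.
Is 1/10 < 1? YES.
Since P[∪ A_i] ≤ 1/10 < 1, the complement has P[∩ A_i^c] ≥ 1 − 1/10 = 9/10 > 0, so some outcome avoids every A_i.

29·p = 1/10 ≈ 0.1000; existence CERTIFIED by the union bound.


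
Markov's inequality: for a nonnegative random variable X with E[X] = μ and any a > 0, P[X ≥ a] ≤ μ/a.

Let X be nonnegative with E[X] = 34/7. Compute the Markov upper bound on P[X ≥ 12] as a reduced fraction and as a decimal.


μ = E[X] = 34/7, a = 12.
Markov: P[X ≥ 12] ≤ μ/a = (34/7)/12 = 17/42.
Numerically: ≈ 0.4048.
(Since a = 12 > μ = 4.8571, the bound 17/42 is < 1 and informative.)

P[X ≥ 12] ≤ 17/42 ≈ 0.4048.


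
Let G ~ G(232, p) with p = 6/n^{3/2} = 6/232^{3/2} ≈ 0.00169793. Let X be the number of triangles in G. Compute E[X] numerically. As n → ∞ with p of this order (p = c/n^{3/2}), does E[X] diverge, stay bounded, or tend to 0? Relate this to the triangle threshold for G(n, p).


Number of potential triangles: C(232, 3) = 2054360.
Each occurs with probability p³ ≈ (0.00169793)³ ≈ 4.89505774e-09.
By linearity: E[X] = C(232, 3)·p³ ≈ 2054360 · 4.89505774e-09 ≈ 0.010056.
Since α = 3/2 > 1, p = c/n^{3/2} = o(1/n) is below the triangle threshold p ~ 1/n. Asymptotically E[X] ~ (c³/6)·n^{3(1−α)} = (6³/6)·n^{-1.5} → 0, so by Markov's inequality G has no triangles w.h.p.

E[X] ≈ 0.010056; in regime p = Θ(1/n^{3/2}) E[X] tends to 0 (below the triangle threshold p ~ 1/n).


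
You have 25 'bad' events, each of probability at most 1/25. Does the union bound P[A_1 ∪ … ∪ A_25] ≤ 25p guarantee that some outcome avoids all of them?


Union bound: P[∪_{i=1}^{25} A_i] ≤ Σ_i P[A_i] ≤ 25·p = 25·(1/25) = 1.
Numerically: 1 ≈ 1.0000.
Is 1 < 1? NO.
Since the bound 1 is ≥ 1, the union bound is uninformative here; it does NOT by itself certify existence.

25·p = 1 ≈ 1.0000; existence NOT certified by the union bound.


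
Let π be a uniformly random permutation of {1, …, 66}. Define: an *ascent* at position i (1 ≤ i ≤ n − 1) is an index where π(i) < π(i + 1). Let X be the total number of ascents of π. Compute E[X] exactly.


Write X = Σ X_I over i = 1, …, 65, with X_I the indicator of one ascent.
There are 65 indicators.
For each fixed i, the pair (π(i), π(i+1)) is a uniformly random ordered pair of distinct values from {1, …, 66}; by symmetry P[π(i) < π(i+1)] = 1/2.
By linearity: E[X] = 65 · (1/2) = (66 − 1) · (1/2) = 65/2 ≈ 32.500.

E[X] = 65/2 = 32.500.


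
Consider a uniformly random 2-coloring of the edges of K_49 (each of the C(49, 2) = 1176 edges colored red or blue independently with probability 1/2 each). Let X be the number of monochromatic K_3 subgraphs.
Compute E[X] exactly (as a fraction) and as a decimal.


Let X = Σ_S X_S over the C(49, 3) = 18424 subsets S of size 3, where X_S = 1 if the K_3 on S is monochromatic.
For a fixed S, the K_3 on S has C(3, 2) = 3 edges. P[all 3 edges red] = (1/2)^3, and likewise for blue, so P[monochromatic] = 2·(1/2)^3 = 2^{1 − 3} = 1/4.
Summing: E[X] = C(49, 3) · 2^{1 − 3} = 18424 · 1/4 = 4606.
Numerically: E[X] ≈ 4606.00000.

E[X] = C(49,3)·2^(1−C(3,2)) = 4606 ≈ 4606.00000.


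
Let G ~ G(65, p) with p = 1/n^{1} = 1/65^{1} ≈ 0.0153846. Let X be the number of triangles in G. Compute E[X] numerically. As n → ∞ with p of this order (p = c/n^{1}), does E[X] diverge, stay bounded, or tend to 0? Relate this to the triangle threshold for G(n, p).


Number of potential triangles: C(65, 3) = 43680.
Each occurs with probability p³ ≈ (0.0153846)³ ≈ 3.64132909e-06.
By linearity: E[X] = C(65, 3)·p³ ≈ 43680 · 3.64132909e-06 ≈ 0.159053.
Here α = 1, so p = 1/n is exactly at the triangle threshold p ~ 1/n. Asymptotically E[X] → c³/6 = 1³/6 = 1/6 ≈ 0.166667, a bounded constant. In this regime the triangle count is asymptotically Poisson(c³/6).

E[X] ≈ 0.159053; in regime p = Θ(1/n^{1}) E[X] stays bounded (at the triangle threshold p ~ 1/n).


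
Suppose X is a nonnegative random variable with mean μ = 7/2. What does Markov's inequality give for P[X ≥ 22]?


μ = E[X] = 7/2, a = 22.
Markov: P[X ≥ 22] ≤ μ/a = (7/2)/22 = 7/44.
Numerically: ≈ 0.159.
(Since a = 22 > μ = 3.500, the bound 7/44 is < 1 and informative.)

P[X ≥ 22] ≤ 7/44 ≈ 0.159.


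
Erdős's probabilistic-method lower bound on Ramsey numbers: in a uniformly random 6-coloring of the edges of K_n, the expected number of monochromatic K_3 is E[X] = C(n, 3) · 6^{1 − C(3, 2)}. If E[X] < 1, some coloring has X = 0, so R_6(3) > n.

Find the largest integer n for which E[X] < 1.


We need C(n, 3) · 6^{1 − 3} < 1, i.e. C(n, 3) < 6^{3 − 1} = 36.
Check values of n near the boundary:
  n = 3: C(3, 3) = 1; 1 < 36? YES
  n = 4: C(4, 3) = 4; 4 < 36? YES
  n = 5: C(5, 3) = 10; 10 < 36? YES
  n = 6: C(6, 3) = 20; 20 < 36? YES
  n = 7: C(7, 3) = 35; 35 < 36? YES
  n = 8: C(8, 3) = 56; 56 < 36? NO
The largest n with C(n, 3) < 36 is n = 7 (where E[X] = 35/36 ≈ 0.97222). Hence R_6(3) > 7, i.e. R_6(3) ≥ 8.

Largest n = 7; hence R_6(3) > 7.


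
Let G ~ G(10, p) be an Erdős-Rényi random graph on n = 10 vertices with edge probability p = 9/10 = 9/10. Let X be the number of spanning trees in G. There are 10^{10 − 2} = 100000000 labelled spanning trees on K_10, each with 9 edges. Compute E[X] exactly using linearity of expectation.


K_10 has 10^{10 − 2} = 100000000 labelled spanning trees.
For each such spanning tree H, let X_H = 1 if all 9 edges of H are present in G. Then P[X_H = 1] = p^{9} = (9/10)^{9} = 387420489/1000000000.
By linearity of expectation: E[X] = Σ_H E[X_H] = 100000000 · p^{9} = 100000000 · 387420489/1000000000 = 387420489/10.
Numerically: E[X] ≈ 3.8742e+07.

E[X] = 100000000 · (9/10)^{9} = 387420489/10 ≈ 3.8742e+07.


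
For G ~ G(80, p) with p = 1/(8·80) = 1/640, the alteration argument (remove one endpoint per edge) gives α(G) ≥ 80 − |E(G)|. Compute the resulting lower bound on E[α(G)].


E[|E(G)|] = C(80, 2)·p = 3160 · (1/640) = 79/16.
E[α(G)] ≥ n − E[|E(G)|] = 80 − 79/16 = 1201/16.
Numerically: ≈ 75.062500.
(This is only a lower bound; the true E[α(G)] may be larger.)

E[α(G)] ≥ 1201/16 ≈ 75.062500.


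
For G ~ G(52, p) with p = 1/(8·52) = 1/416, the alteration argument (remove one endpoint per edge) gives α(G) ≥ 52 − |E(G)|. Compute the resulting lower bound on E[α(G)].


E[|E(G)|] = C(52, 2)·p = 1326 · (1/416) = 51/16.
E[α(G)] ≥ n − E[|E(G)|] = 52 − 51/16 = 781/16.
Numerically: ≈ 48.81250.
(This is only a lower bound; the true E[α(G)] may be larger.)

E[α(G)] ≥ 781/16 ≈ 48.81250.


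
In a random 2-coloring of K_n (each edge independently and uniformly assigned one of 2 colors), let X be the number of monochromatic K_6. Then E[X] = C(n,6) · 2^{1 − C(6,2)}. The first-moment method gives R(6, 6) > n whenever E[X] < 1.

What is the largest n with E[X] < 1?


We need C(n, 6) · 2^{1 − 15} < 1, i.e. C(n, 6) < 2^{15 − 1} = 16384.
Check values of n near the boundary:
  n = 12: C(12, 6) = 924; 924 < 16384? YES
  n = 13: C(13, 6) = 1716; 1716 < 16384? YES
  n = 14: C(14, 6) = 3003; 3003 < 16384? YES
  n = 15: C(15, 6) = 5005; 5005 < 16384? YES
  n = 16: C(16, 6) = 8008; 8008 < 16384? YES
  n = 17: C(17, 6) = 12376; 12376 < 16384? YES
  n = 18: C(18, 6) = 18564; 18564 < 16384? NO
  n = 19: C(19, 6) = 27132; 27132 < 16384? NO
The largest n with C(n, 6) < 16384 is n = 17 (where E[X] = 1547/2048 ≈ 0.755). Hence R(6, 6) > 17, i.e. R(6, 6) ≥ 18.

Largest n = 17; hence R(6, 6) > 17.


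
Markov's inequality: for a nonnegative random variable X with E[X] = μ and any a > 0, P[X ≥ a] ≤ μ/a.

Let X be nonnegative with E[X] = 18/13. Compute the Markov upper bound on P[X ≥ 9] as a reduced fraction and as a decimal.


μ = E[X] = 18/13, a = 9.
Markov: P[X ≥ 9] ≤ μ/a = (18/13)/9 = 2/13.
Numerically: ≈ 0.1538.
(Since a = 9 > μ = 1.3846, the bound 2/13 is < 1 and informative.)

P[X ≥ 9] ≤ 2/13 ≈ 0.1538.


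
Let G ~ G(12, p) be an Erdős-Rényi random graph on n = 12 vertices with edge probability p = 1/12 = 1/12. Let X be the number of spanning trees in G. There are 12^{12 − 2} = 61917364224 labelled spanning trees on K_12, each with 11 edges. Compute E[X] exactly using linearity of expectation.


K_12 has 12^{12 − 2} = 61917364224 labelled spanning trees.
For each such spanning tree H, let X_H = 1 if all 11 edges of H are present in G. Then P[X_H = 1] = p^{11} = (1/12)^{11} = 1/743008370688.
Summing the indicators: E[X] = Σ_H E[X_H] = 61917364224 · p^{11} = 61917364224 · 1/743008370688 = 1/12.
Numerically: E[X] ≈ 0.08333.

E[X] = 61917364224 · (1/12)^{11} = 1/12 ≈ 0.08333.


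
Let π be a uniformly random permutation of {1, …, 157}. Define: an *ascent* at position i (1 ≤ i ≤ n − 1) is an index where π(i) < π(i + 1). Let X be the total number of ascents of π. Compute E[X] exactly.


Write X = Σ X_I over i = 1, …, 156, with X_I the indicator of one ascent.
There are 156 indicators.
For each fixed i, the pair (π(i), π(i+1)) is a uniformly random ordered pair of distinct values from {1, …, 157}; by symmetry P[π(i) < π(i+1)] = 1/2.
By linearity: E[X] = 156 · (1/2) = (157 − 1) · (1/2) = 78 ≈ 78.000.

E[X] = 78 = 78.000.


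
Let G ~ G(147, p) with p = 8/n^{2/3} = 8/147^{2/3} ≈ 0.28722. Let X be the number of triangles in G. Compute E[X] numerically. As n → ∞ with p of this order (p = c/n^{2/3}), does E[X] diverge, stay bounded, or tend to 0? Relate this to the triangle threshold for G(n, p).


Number of potential triangles: C(147, 3) = 518665.
Each occurs with probability p³ ≈ (0.28722)³ ≈ 2.3693831e-02.
By linearity: E[X] = C(147, 3)·p³ ≈ 518665 · 2.3693831e-02 ≈ 12289.16100.
Since α = 2/3 < 1, p = c/n^{2/3} ≫ 1/n is above the triangle threshold p ~ 1/n. Asymptotically E[X] ~ (c³/6)·n^{3(1−α)} = (8³/6)·n^{1} → ∞; triangles are abundant w.h.p.

E[X] ≈ 12289.16100; in regime p = Θ(1/n^{2/3}) E[X] diverges (above the triangle threshold p ~ 1/n).


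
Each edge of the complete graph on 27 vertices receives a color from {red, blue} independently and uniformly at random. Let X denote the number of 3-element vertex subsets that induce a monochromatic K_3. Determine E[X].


Let X = Σ_S X_S over the C(27, 3) = 2925 subsets S of size 3, where X_S = 1 if the K_3 on S is monochromatic.
For a fixed S, the K_3 on S has C(3, 2) = 3 edges. P[all 3 edges red] = (1/2)^3, and likewise for blue, so P[monochromatic] = 2·(1/2)^3 = 2^{1 − 3} = 1/4.
Summing: E[X] = C(27, 3) · 2^{1 − 3} = 2925 · 1/4 = 2925/4.
Numerically: E[X] ≈ 731.250000.

E[X] = C(27,3)·2^(1−C(3,2)) = 2925/4 ≈ 731.250000.


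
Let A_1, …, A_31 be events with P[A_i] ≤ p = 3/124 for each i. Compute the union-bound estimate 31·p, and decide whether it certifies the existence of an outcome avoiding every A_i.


Union bound: P[∪_{i=1}^{31} A_i] ≤ Σ_i P[A_i] ≤ 31·p = 31·(3/124) = 3/4.
Numerically: 3/4 ≈ 0.75000.
Is 3/4 < 1? YES.
Since P[∪ A_i] ≤ 3/4 < 1, the complement has P[∩ A_i^c] ≥ 1 − 3/4 = 1/4 > 0, so some outcome avoids every A_i.

31·p = 3/4 ≈ 0.75000; existence CERTIFIED by the union bound.


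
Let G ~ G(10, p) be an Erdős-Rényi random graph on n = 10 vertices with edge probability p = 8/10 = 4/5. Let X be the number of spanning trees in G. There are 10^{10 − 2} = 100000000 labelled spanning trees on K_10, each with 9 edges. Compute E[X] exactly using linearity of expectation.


K_10 has 10^{10 − 2} = 100000000 labelled spanning trees.
For each such spanning tree H, let X_H = 1 if all 9 edges of H are present in G. Then P[X_H = 1] = p^{9} = (4/5)^{9} = 262144/1953125.
Summing the indicators: E[X] = Σ_H E[X_H] = 100000000 · p^{9} = 100000000 · 262144/1953125 = 67108864/5.
Numerically: E[X] ≈ 1.342e+07.

E[X] = 100000000 · (4/5)^{9} = 67108864/5 ≈ 1.342e+07.


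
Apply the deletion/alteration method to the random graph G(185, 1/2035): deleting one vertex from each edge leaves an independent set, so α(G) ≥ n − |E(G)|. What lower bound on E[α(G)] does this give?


E[|E(G)|] = C(185, 2)·p = 17020 · (1/2035) = 92/11.
E[α(G)] ≥ n − E[|E(G)|] = 185 − 92/11 = 1943/11.
Numerically: ≈ 176.6364.
(This is only a lower bound; the true E[α(G)] may be larger.)

E[α(G)] ≥ 1943/11 ≈ 176.6364.


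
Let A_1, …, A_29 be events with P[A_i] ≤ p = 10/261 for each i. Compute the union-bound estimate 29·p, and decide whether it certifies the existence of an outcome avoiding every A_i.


Union bound: P[∪_{i=1}^{29} A_i] ≤ Σ_i P[A_i] ≤ 29·p = 29·(10/261) = 10/9.
Numerically: 10/9 ≈ 1.111.
Is 10/9 < 1? NO.
Since the bound 10/9 is ≥ 1, the union bound is uninformative here; it does NOT by itself certify existence.

29·p = 10/9 ≈ 1.111; existence NOT certified by the union bound.


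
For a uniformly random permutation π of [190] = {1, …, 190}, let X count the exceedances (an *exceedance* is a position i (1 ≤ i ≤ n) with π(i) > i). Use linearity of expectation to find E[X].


Write X = Σ_{i=1}^{190} X_i, where X_i = 1_{π(i) > i}.
For each fixed i, π(i) is uniform over {1, …, 190} (marginal of a uniform permutation), so P[π(i) > i] = (n − i)/n. Summing: Σ_{i=1}^{190} (n − i)/n = (0 + 1 + … + 189)/190 = 190(190 − 1)/(2·190) = (190 − 1)/2.
Hence E[X] = Σ_{i=1}^{190} (190 − i)/190 = 189/2 ≈ 94.5000.

E[X] = 189/2 = 94.5000.


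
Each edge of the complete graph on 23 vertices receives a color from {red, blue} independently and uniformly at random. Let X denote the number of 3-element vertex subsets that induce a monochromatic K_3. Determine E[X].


Let X = Σ_S X_S over the C(23, 3) = 1771 subsets S of size 3, where X_S = 1 if the K_3 on S is monochromatic.
For a fixed S, the K_3 on S has C(3, 2) = 3 edges. P[all 3 edges red] = (1/2)^3, and likewise for blue, so P[monochromatic] = 2·(1/2)^3 = 2^{1 − 3} = 1/4.
By linearity: E[X] = C(23, 3) · 2^{1 − 3} = 1771 · 1/4 = 1771/4.
Numerically: E[X] ≈ 442.750.

E[X] = C(23,3)·2^(1−C(3,2)) = 1771/4 ≈ 442.750.


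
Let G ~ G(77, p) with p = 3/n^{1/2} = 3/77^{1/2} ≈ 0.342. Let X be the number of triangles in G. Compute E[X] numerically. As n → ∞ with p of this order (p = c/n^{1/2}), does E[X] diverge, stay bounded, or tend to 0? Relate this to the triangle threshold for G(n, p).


Number of potential triangles: C(77, 3) = 73150.
Each occurs with probability p³ ≈ (0.342)³ ≈ 3.99602e-02.
By linearity: E[X] = C(77, 3)·p³ ≈ 73150 · 3.99602e-02 ≈ 2923.089.
Since α = 1/2 < 1, p = c/n^{1/2} ≫ 1/n is above the triangle threshold p ~ 1/n. Asymptotically E[X] ~ (c³/6)·n^{3(1−α)} = (3³/6)·n^{1.5} → ∞; triangles are abundant w.h.p.

E[X] ≈ 2923.089; in regime p = Θ(1/n^{1/2}) E[X] diverges (above the triangle threshold p ~ 1/n).


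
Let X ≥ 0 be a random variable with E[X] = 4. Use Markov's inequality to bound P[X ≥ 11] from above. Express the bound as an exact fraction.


μ = E[X] = 4, a = 11.
Markov: P[X ≥ 11] ≤ μ/a = (4)/11 = 4/11.
Numerically: ≈ 0.3636.
(Since a = 11 > μ = 4.0000, the bound 4/11 is < 1 and informative.)

P[X ≥ 11] ≤ 4/11 ≈ 0.3636.


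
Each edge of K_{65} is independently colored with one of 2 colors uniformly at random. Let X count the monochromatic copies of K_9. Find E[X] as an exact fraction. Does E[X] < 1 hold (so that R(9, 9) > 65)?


E[X] = C(65, 9) · 2^{1 − 36} = 31966749880 · 2^{−35} = 31966749880/34359738368.
As a reduced fraction: E[X] = 3995843735/4294967296 ≈ 0.9303549.
Is E[X] < 1? YES.
Since E[X] < 1, there exists a 2-coloring of K_{65} with no monochromatic K_9; hence R(9, 9) > 65.

E[X] = 3995843735/4294967296 ≈ 0.9303549; E[X] < 1, so R(9, 9) > 65.


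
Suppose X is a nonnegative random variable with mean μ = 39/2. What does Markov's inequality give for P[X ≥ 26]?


μ = E[X] = 39/2, a = 26.
Markov: P[X ≥ 26] ≤ μ/a = (39/2)/26 = 3/4.
Numerically: ≈ 0.75000.
(Since a = 26 > μ = 19.50000, the bound 3/4 is < 1 and informative.)

P[X ≥ 26] ≤ 3/4 ≈ 0.75000.


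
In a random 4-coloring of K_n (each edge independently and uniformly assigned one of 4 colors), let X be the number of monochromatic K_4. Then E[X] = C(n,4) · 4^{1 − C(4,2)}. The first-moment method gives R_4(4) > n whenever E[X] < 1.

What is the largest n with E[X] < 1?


We need C(n, 4) · 4^{1 − 6} < 1, i.e. C(n, 4) < 4^{6 − 1} = 1024.
Check values of n near the boundary:
  n = 8: C(8, 4) = 70; 70 < 1024? YES
  n = 9: C(9, 4) = 126; 126 < 1024? YES
  n = 10: C(10, 4) = 210; 210 < 1024? YES
  n = 11: C(11, 4) = 330; 330 < 1024? YES
  n = 12: C(12, 4) = 495; 495 < 1024? YES
  n = 13: C(13, 4) = 715; 715 < 1024? YES
  n = 14: C(14, 4) = 1001; 1001 < 1024? YES
  n = 15: C(15, 4) = 1365; 1365 < 1024? NO
  n = 16: C(16, 4) = 1820; 1820 < 1024? NO
  n = 17: C(17, 4) = 2380; 2380 < 1024? NO
The largest n with C(n, 4) < 1024 is n = 14 (where E[X] = 1001/1024 ≈ 0.9775391). Hence R_4(4) > 14, i.e. R_4(4) ≥ 15.

Largest n = 14; hence R_4(4) > 14.


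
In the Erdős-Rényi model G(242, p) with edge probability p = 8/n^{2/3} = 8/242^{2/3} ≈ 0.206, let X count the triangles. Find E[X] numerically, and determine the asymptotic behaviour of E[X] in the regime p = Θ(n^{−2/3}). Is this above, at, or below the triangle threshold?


Number of potential triangles: C(242, 3) = 2332880.
Each occurs with probability p³ ≈ (0.206)³ ≈ 8.742572e-03.
By linearity: E[X] = C(242, 3)·p³ ≈ 2332880 · 8.742572e-03 ≈ 20395.3719.
Since α = 2/3 < 1, p = c/n^{2/3} ≫ 1/n is above the triangle threshold p ~ 1/n. Asymptotically E[X] ~ (c³/6)·n^{3(1−α)} = (8³/6)·n^{1} → ∞; triangles are abundant w.h.p.

E[X] ≈ 20395.3719; in regime p = Θ(1/n^{2/3}) E[X] diverges (above the triangle threshold p ~ 1/n).


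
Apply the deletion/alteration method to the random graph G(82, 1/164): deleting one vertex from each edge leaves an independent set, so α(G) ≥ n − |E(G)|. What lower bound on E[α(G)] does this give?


E[|E(G)|] = C(82, 2)·p = 3321 · (1/164) = 81/4.
E[α(G)] ≥ n − E[|E(G)|] = 82 − 81/4 = 247/4.
Numerically: ≈ 61.750.
(This is only a lower bound; the true E[α(G)] may be larger.)

E[α(G)] ≥ 247/4 ≈ 61.750.


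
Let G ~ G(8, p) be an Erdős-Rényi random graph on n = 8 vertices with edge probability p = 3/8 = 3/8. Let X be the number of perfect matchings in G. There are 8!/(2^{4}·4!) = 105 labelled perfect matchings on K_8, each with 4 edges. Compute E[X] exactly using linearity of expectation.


K_8 has 8!/(2^{4}·4!) = 105 labelled perfect matchings.
For each such perfect matching H, let X_H = 1 if all 4 edges of H are present in G. Then P[X_H = 1] = p^{4} = (3/8)^{4} = 81/4096.
By linearity: E[X] = Σ_H E[X_H] = 105 · p^{4} = 105 · 81/4096 = 8505/4096.
Numerically: E[X] ≈ 2.07642.

E[X] = 105 · (3/8)^{4} = 8505/4096 ≈ 2.07642.


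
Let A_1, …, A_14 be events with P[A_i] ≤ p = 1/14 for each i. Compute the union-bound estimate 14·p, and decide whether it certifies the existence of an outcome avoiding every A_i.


Union bound: P[∪_{i=1}^{14} A_i] ≤ Σ_i P[A_i] ≤ 14·p = 14·(1/14) = 1.
Numerically: 1 ≈ 1.000000.
Is 1 < 1? NO.
Since the bound 1 is ≥ 1, the union bound is uninformative here; it does NOT by itself certify existence.

14·p = 1 ≈ 1.000000; existence NOT certified by the union bound.


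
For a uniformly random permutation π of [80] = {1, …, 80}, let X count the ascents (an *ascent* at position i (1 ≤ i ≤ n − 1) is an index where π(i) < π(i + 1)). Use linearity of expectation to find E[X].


Write X = Σ X_I over i = 1, …, 79, with X_I the indicator of one ascent.
There are 79 indicators.
For each fixed i, the pair (π(i), π(i+1)) is a uniformly random ordered pair of distinct values from {1, …, 80}; by symmetry P[π(i) < π(i+1)] = 1/2.
By linearity: E[X] = 79 · (1/2) = (80 − 1) · (1/2) = 79/2 ≈ 39.5000.

E[X] = 79/2 = 39.5000.


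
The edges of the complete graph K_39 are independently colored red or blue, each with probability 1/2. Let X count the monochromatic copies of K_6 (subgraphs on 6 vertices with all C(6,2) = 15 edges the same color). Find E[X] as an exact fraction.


Let X = Σ_S X_S over the C(39, 6) = 3262623 subsets S of size 6, where X_S = 1 if the K_6 on S is monochromatic.
For a fixed S, the K_6 on S has C(6, 2) = 15 edges. P[all 15 edges red] = (1/2)^15, and likewise for blue, so P[monochromatic] = 2·(1/2)^15 = 2^{1 − 15} = 1/16384.
By linearity: E[X] = C(39, 6) · 2^{1 − 15} = 3262623 · 1/16384 = 3262623/16384.
Numerically: E[X] ≈ 199.1347.

E[X] = C(39,6)·2^(1−C(6,2)) = 3262623/16384 ≈ 199.1347.


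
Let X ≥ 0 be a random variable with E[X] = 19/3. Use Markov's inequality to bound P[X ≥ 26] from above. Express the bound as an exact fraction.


μ = E[X] = 19/3, a = 26.
Markov: P[X ≥ 26] ≤ μ/a = (19/3)/26 = 19/78.
Numerically: ≈ 0.243590.
(Since a = 26 > μ = 6.333333, the bound 19/78 is < 1 and informative.)

P[X ≥ 26] ≤ 19/78 ≈ 0.243590.


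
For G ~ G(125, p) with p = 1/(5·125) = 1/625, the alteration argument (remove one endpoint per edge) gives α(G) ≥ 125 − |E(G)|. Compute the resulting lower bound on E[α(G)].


E[|E(G)|] = C(125, 2)·p = 7750 · (1/625) = 62/5.
E[α(G)] ≥ n − E[|E(G)|] = 125 − 62/5 = 563/5.
Numerically: ≈ 112.60000.
(This is only a lower bound; the true E[α(G)] may be larger.)

E[α(G)] ≥ 563/5 ≈ 112.60000.


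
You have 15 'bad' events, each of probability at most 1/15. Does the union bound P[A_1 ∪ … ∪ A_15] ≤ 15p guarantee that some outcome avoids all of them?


Union bound: P[∪_{i=1}^{15} A_i] ≤ Σ_i P[A_i] ≤ 15·p = 15·(1/15) = 1.
Numerically: 1 ≈ 1.0000.
Is 1 < 1? NO.
Since the bound 1 is ≥ 1, the union bound is uninformative here; it does NOT by itself certify existence.

15·p = 1 ≈ 1.0000; existence NOT certified by the union bound.


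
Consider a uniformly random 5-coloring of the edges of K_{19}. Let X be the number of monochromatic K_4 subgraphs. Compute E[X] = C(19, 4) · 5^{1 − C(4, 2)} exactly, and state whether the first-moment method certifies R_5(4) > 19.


E[X] = C(19, 4) · 5^{1 − 6} = 3876 · 5^{−5} = 3876/3125.
As a reduced fraction: E[X] = 3876/3125 ≈ 1.2403.
Is E[X] < 1? NO.
Since E[X] ≥ 1, the first-moment bound is inconclusive at n = 19; it does NOT by itself certify R_5(4) > 19.

E[X] = 3876/3125 ≈ 1.2403; E[X] ≥ 1; first-moment method inconclusive here.


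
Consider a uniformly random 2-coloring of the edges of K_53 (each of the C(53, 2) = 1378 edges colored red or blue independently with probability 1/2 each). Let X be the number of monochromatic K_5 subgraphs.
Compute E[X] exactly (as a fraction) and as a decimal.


Let X = Σ_S X_S over the C(53, 5) = 2869685 subsets S of size 5, where X_S = 1 if the K_5 on S is monochromatic.
For a fixed S, the K_5 on S has C(5, 2) = 10 edges. P[all 10 edges red] = (1/2)^10, and likewise for blue, so P[monochromatic] = 2·(1/2)^10 = 2^{1 − 10} = 1/512.
By linearity: E[X] = C(53, 5) · 2^{1 − 10} = 2869685 · 1/512 = 2869685/512.
Numerically: E[X] ≈ 5604.8535.

E[X] = C(53,5)·2^(1−C(5,2)) = 2869685/512 ≈ 5604.8535.


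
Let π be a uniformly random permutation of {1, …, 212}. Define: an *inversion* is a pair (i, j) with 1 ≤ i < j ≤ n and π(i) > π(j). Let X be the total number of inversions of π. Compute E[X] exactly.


Write X = Σ X_I over the C(212, 2) = 22366 pairs i < j, with X_I the indicator of one inversion.
There are 22366 indicators.
For each fixed pair i < j, the values π(i) and π(j) are two distinct elements of {1, …, 212} in uniformly random order; by symmetry P[π(i) > π(j)] = 1/2.
By linearity: E[X] = 22366 · (1/2) = C(212, 2) · (1/2) = 22366/2 = 11183 ≈ 11183.000.

E[X] = 11183 = 11183.000.


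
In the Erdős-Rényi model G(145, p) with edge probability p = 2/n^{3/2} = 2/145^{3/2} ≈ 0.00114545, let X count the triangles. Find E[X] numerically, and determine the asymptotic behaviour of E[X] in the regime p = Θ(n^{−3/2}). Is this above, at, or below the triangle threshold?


Number of potential triangles: C(145, 3) = 497640.
Each occurs with probability p³ ≈ (0.00114545)³ ≈ 1.50291347e-09.
By linearity: E[X] = C(145, 3)·p³ ≈ 497640 · 1.50291347e-09 ≈ 0.000748.
Since α = 3/2 > 1, p = c/n^{3/2} = o(1/n) is below the triangle threshold p ~ 1/n. Asymptotically E[X] ~ (c³/6)·n^{3(1−α)} = (2³/6)·n^{-1.5} → 0, so by Markov's inequality G has no triangles w.h.p.

E[X] ≈ 0.000748; in regime p = Θ(1/n^{3/2}) E[X] tends to 0 (below the triangle threshold p ~ 1/n).


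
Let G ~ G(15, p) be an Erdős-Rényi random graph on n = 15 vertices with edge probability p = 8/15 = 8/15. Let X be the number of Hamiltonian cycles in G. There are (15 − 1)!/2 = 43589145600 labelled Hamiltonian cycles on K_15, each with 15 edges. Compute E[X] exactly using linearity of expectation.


K_15 has (15 − 1)!/2 = 43589145600 labelled Hamiltonian cycles.
For each such Hamiltonian cycle H, let X_H = 1 if all 15 edges of H are present in G. Then P[X_H = 1] = p^{15} = (8/15)^{15} = 35184372088832/437893890380859375.
By linearity of expectation: E[X] = Σ_H E[X_H] = 43589145600 · p^{15} = 43589145600 · 35184372088832/437893890380859375 = 252453780711880523776/72081298828125.
Numerically: E[X] ≈ 3.50235e+06.

E[X] = 43589145600 · (8/15)^{15} = 252453780711880523776/72081298828125 ≈ 3.50235e+06.


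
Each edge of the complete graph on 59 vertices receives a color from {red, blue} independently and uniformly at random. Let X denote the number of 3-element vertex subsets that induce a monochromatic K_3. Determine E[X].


Let X = Σ_S X_S over the C(59, 3) = 32509 subsets S of size 3, where X_S = 1 if the K_3 on S is monochromatic.
For a fixed S, the K_3 on S has C(3, 2) = 3 edges. P[all 3 edges red] = (1/2)^3, and likewise for blue, so P[monochromatic] = 2·(1/2)^3 = 2^{1 − 3} = 1/4.
Summing: E[X] = C(59, 3) · 2^{1 − 3} = 32509 · 1/4 = 32509/4.
Numerically: E[X] ≈ 8127.2500.

E[X] = C(59,3)·2^(1−C(3,2)) = 32509/4 ≈ 8127.2500.


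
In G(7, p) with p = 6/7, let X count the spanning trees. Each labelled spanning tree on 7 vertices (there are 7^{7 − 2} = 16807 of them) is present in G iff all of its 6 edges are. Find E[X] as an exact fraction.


K_7 has 7^{7 − 2} = 16807 labelled spanning trees.
For each such spanning tree H, let X_H = 1 if all 6 edges of H are present in G. Then P[X_H = 1] = p^{6} = (6/7)^{6} = 46656/117649.
Summing the indicators: E[X] = Σ_H E[X_H] = 16807 · p^{6} = 16807 · 46656/117649 = 46656/7.
Numerically: E[X] ≈ 6.67e+03.

E[X] = 16807 · (6/7)^{6} = 46656/7 ≈ 6.67e+03.


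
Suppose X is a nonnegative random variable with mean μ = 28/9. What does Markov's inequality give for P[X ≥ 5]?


μ = E[X] = 28/9, a = 5.
Markov: P[X ≥ 5] ≤ μ/a = (28/9)/5 = 28/45.
Numerically: ≈ 0.622222.
(Since a = 5 > μ = 3.111111, the bound 28/45 is < 1 and informative.)

P[X ≥ 5] ≤ 28/45 ≈ 0.622222.


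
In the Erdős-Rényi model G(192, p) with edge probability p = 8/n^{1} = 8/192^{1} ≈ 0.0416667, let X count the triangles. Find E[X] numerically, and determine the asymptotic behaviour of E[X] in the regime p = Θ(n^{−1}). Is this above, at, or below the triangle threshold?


Number of potential triangles: C(192, 3) = 1161280.
Each occurs with probability p³ ≈ (0.0416667)³ ≈ 7.23379630e-05.
By linearity: E[X] = C(192, 3)·p³ ≈ 1161280 · 7.23379630e-05 ≈ 84.004630.
Here α = 1, so p = 8/n is exactly at the triangle threshold p ~ 1/n. Asymptotically E[X] → c³/6 = 8³/6 = 256/3 ≈ 85.333333, a bounded constant. In this regime the triangle count is asymptotically Poisson(c³/6).

E[X] ≈ 84.004630; in regime p = Θ(1/n^{1}) E[X] stays bounded (at the triangle threshold p ~ 1/n).


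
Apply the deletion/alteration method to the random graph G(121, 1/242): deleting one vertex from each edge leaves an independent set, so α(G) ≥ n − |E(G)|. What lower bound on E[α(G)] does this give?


E[|E(G)|] = C(121, 2)·p = 7260 · (1/242) = 30.
E[α(G)] ≥ n − E[|E(G)|] = 121 − 30 = 91.
Numerically: ≈ 91.0000.
(This is only a lower bound; the true E[α(G)] may be larger.)

E[α(G)] ≥ 91 ≈ 91.0000.


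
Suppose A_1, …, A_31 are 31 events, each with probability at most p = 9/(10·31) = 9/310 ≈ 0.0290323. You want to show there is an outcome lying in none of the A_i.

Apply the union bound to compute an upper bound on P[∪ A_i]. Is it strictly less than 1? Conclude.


Union bound: P[∪_{i=1}^{31} A_i] ≤ Σ_i P[A_i] ≤ 31·p = 31·(9/310) = 9/10.
Numerically: 9/10 ≈ 0.9000000.
Is 9/10 < 1? YES.
Since P[∪ A_i] ≤ 9/10 < 1, the complement has P[∩ A_i^c] ≥ 1 − 9/10 = 1/10 > 0, so some outcome avoids every A_i.

31·p = 9/10 ≈ 0.9000000; existence CERTIFIED by the union bound.


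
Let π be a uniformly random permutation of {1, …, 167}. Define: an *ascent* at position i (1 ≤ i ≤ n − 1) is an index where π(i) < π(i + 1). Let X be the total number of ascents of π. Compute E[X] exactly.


Write X = Σ X_I over i = 1, …, 166, with X_I the indicator of one ascent.
There are 166 indicators.
For each fixed i, the pair (π(i), π(i+1)) is a uniformly random ordered pair of distinct values from {1, …, 167}; by symmetry P[π(i) < π(i+1)] = 1/2.
By linearity: E[X] = 166 · (1/2) = (167 − 1) · (1/2) = 83 ≈ 83.000000.

E[X] = 83 = 83.000000.


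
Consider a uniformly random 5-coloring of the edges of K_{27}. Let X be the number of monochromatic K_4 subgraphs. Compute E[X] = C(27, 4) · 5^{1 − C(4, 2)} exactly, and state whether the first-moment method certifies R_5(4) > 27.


E[X] = C(27, 4) · 5^{1 − 6} = 17550 · 5^{−5} = 17550/3125.
As a reduced fraction: E[X] = 702/125 ≈ 5.616000.
Is E[X] < 1? NO.
Since E[X] ≥ 1, the first-moment bound is inconclusive at n = 27; it does NOT by itself certify R_5(4) > 27.

E[X] = 702/125 ≈ 5.616000; E[X] ≥ 1; first-moment method inconclusive here.


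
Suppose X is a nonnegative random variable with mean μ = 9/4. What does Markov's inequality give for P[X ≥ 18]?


μ = E[X] = 9/4, a = 18.
Markov: P[X ≥ 18] ≤ μ/a = (9/4)/18 = 1/8.
Numerically: ≈ 0.12500.
(Since a = 18 > μ = 2.25000, the bound 1/8 is < 1 and informative.)

P[X ≥ 18] ≤ 1/8 ≈ 0.12500.


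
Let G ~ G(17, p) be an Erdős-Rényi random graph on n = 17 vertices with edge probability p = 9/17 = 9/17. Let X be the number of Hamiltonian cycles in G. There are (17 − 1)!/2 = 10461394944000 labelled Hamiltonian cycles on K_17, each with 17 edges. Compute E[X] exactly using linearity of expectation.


K_17 has (17 − 1)!/2 = 10461394944000 labelled Hamiltonian cycles.
For each such Hamiltonian cycle H, let X_H = 1 if all 17 edges of H are present in G. Then P[X_H = 1] = p^{17} = (9/17)^{17} = 16677181699666569/827240261886336764177.
By linearity of expectation: E[X] = Σ_H E[X_H] = 10461394944000 · p^{17} = 10461394944000 · 16677181699666569/827240261886336764177 = 174466584313061171422427136000/827240261886336764177.
Numerically: E[X] ≈ 2.109e+08.

E[X] = 10461394944000 · (9/17)^{17} = 174466584313061171422427136000/827240261886336764177 ≈ 2.109e+08.


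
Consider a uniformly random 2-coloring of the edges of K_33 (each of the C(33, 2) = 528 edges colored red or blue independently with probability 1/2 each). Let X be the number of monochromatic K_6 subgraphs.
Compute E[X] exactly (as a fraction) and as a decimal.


Let X = Σ_S X_S over the C(33, 6) = 1107568 subsets S of size 6, where X_S = 1 if the K_6 on S is monochromatic.
For a fixed S, the K_6 on S has C(6, 2) = 15 edges. P[all 15 edges red] = (1/2)^15, and likewise for blue, so P[monochromatic] = 2·(1/2)^15 = 2^{1 − 15} = 1/16384.
By linearity: E[X] = C(33, 6) · 2^{1 − 15} = 1107568 · 1/16384 = 69223/1024.
Numerically: E[X] ≈ 67.6006.

E[X] = C(33,6)·2^(1−C(6,2)) = 69223/1024 ≈ 67.6006.


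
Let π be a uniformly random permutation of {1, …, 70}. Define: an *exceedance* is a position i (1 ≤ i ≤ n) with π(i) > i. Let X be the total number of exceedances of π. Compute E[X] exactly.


Write X = Σ_{i=1}^{70} X_i, where X_i = 1_{π(i) > i}.
For each fixed i, π(i) is uniform over {1, …, 70} (marginal of a uniform permutation), so P[π(i) > i] = (n − i)/n. Summing: Σ_{i=1}^{70} (n − i)/n = (0 + 1 + … + 69)/70 = 70(70 − 1)/(2·70) = (70 − 1)/2.
Hence E[X] = Σ_{i=1}^{70} (70 − i)/70 = 69/2 ≈ 34.500000.

E[X] = 69/2 = 34.500000.
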